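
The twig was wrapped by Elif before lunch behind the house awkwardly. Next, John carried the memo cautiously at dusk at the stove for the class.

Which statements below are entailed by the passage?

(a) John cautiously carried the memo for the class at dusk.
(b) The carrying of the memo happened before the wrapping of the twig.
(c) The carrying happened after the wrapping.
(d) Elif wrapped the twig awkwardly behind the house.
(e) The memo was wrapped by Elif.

(a), (c), (d)

(a) Entailed — every conjunct here is already in the original carrying event.
(b) Not entailed — the narrative places the wrapping before the carrying, not after.
(c) Entailed — the narrative places the wrapping before the carrying.
(d) Entailed — every conjunct here is already in the original wrapping event.
(e) Not entailed — Elif wrapped the twig, not the memo; the memo belongs to the carrying event.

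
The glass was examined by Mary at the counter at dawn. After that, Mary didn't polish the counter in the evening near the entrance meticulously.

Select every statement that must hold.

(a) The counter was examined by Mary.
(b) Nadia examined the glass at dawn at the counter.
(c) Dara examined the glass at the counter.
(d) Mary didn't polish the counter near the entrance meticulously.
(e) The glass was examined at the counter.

(e)

(a) Not entailed — Mary examined the glass, not the counter; the counter belongs to the polishing event.
(b) Not entailed — the passage has Mary examining the glass, not Nadia.
(c) Not entailed — the passage has Mary examining the glass, not Dara.
(d) Not entailed — dropping 'in the evening' under negation is not valid — the original leaves open that Mary polished the counter some other way.
(e) Entailed — every conjunct here is already in the original examining event.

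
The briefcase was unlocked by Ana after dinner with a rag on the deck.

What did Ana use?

'with a rag' marks the instrument of the unlocking event.

a rag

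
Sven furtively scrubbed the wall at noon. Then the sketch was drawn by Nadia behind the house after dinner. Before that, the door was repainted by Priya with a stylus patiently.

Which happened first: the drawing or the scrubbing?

The connectives place the scrubbing before the drawing.

the scrubbing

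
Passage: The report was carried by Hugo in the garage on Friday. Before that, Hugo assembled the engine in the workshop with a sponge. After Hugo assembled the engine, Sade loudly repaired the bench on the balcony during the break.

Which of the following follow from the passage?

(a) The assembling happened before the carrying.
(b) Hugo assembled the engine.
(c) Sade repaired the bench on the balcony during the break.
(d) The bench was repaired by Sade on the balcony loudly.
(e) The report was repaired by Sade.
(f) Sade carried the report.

(a) Entailed — the narrative places the assembling before the carrying.
(b) Entailed — dropping 'in the workshop', 'with a sponge' leaves a sub-description the original still satisfies.
(c) Entailed — dropping 'loudly' leaves a sub-description the original still satisfies.
(d) Entailed — dropping 'during the break' leaves a sub-description the original still satisfies.
(e) Not entailed — Sade repaired the bench, not the report; the report belongs to the carrying event.
(f) Not entailed — the passage has Hugo carrying the report, not Sade.

(a), (b), (c), (d)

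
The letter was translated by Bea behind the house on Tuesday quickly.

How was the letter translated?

quickly

'quickly' marks the manner of the translating event.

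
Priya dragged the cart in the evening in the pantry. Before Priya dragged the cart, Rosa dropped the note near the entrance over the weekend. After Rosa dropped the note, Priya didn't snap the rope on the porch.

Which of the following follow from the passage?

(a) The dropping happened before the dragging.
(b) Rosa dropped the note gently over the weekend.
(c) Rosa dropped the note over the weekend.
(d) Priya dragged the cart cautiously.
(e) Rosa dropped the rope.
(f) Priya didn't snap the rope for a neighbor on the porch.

(a) Entailed — the narrative places the dropping before the dragging.
(b) Not entailed — 'gently' adds information not in the original event.
(c) Entailed — the original entails any weakening of itself; this just drops 'near the entrance'.
(d) Not entailed — 'cautiously' adds information not in the original event.
(e) Not entailed — Rosa dropped the note, not the rope; the rope belongs to the snapping event.
(f) Entailed — under negation, adding a further restriction is entailed: if no such snapping event occurred, none occurred for a neighbor either.

(a), (c), (f)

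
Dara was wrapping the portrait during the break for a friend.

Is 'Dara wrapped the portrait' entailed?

no

'was wrapping' is progressive; for an accomplishment like 'wrap the portrait', it doesn't entail completion.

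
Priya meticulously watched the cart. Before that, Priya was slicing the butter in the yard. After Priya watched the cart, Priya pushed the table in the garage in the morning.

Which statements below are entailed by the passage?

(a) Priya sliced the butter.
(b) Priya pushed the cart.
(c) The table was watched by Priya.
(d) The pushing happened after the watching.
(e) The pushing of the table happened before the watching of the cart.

(a) Not entailed — 'was slicing' is progressive on an accomplishment; it does not entail the completed 'sliced'.
(b) Not entailed — Priya pushed the table, not the cart; the cart belongs to the watching event.
(c) Not entailed — Priya watched the cart, not the table; the table belongs to the pushing event.
(d) Entailed — the narrative places the watching before the pushing.
(e) Not entailed — the narrative places the watching before the pushing, not after.

(d)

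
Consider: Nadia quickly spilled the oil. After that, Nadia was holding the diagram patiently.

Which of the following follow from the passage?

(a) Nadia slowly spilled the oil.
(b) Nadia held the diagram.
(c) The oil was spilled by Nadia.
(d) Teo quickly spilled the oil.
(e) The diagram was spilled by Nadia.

(a) Not entailed — 'slowly' adds a manner not in (and inconsistent with) the original.
(b) Entailed — 'hold' is an activity; 'was holding' entails that some holding happened, so 'held' holds.
(c) Entailed — dropping 'quickly' leaves a sub-description the original still satisfies.
(d) Not entailed — the passage has Nadia spilling the oil, not Teo.
(e) Not entailed — Nadia spilled the oil, not the diagram; the diagram belongs to the holding event.

(b), (c)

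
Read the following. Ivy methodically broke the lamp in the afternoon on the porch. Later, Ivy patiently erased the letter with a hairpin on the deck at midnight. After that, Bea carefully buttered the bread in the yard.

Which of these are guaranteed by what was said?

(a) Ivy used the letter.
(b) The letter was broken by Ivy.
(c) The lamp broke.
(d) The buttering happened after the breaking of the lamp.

(a) Not entailed — the letter is the patient, not an instrument — Ivy used a hairpin.
(b) Not entailed — Ivy broke the lamp, not the letter; the letter belongs to the erasing event.
(c) Entailed — 'Ivy broke the lamp' is causative; it entails the inchoative 'the lamp broke'.
(d) Entailed — the narrative places the breaking before the buttering.

(c), (d)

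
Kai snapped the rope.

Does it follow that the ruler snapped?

no

Nothing is said about any ruler; only the rope is affected.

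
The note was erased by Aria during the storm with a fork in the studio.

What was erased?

the note

'the note' marks the patient of the erasing event.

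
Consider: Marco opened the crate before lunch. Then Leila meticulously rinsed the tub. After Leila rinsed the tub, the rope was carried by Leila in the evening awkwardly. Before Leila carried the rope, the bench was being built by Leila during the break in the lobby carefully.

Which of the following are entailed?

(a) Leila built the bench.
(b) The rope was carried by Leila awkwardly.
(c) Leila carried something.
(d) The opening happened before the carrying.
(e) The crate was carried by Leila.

(b), (c), (d)

(a) Not entailed — 'was building' is progressive on an accomplishment; it does not entail the completed 'built'.
(b) Entailed — this follows by dropping conjuncts from the carrying event's description.
(c) Entailed — dropping 'awkwardly', 'in the evening' and generalizing the patient leaves a sub-description the original still satisfies.
(d) Entailed — the narrative places the opening before the carrying.
(e) Not entailed — Leila carried the rope, not the crate; the crate belongs to the opening event.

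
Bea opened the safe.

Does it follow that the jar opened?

Nothing is said about any jar; only the safe is affected.

no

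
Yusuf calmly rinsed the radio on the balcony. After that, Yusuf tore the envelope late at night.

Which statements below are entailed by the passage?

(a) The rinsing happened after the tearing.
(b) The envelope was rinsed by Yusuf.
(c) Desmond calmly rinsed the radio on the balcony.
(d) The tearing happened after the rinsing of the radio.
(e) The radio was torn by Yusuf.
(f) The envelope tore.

(d), (f)

(a) Not entailed — the narrative places the rinsing before the tearing, not after.
(b) Not entailed — Yusuf rinsed the radio, not the envelope; the envelope belongs to the tearing event.
(c) Not entailed — the passage has Yusuf rinsing the radio, not Desmond.
(d) Entailed — the narrative places the rinsing before the tearing.
(e) Not entailed — Yusuf tore the envelope, not the radio; the radio belongs to the rinsing event.
(f) Entailed — 'Yusuf tore the envelope' is causative; it entails the inchoative 'the envelope tore'.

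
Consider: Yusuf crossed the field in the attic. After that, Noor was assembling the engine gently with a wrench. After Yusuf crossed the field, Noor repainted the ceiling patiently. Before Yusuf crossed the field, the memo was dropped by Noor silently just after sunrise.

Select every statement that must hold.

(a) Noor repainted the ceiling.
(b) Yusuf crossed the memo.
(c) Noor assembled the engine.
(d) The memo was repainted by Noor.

(a) Entailed — the original entails any weakening of itself; this just drops 'patiently'.
(b) Not entailed — Yusuf crossed the field, not the memo; the memo belongs to the dropping event.
(c) Not entailed — 'was assembling' is progressive on an accomplishment; it does not entail the completed 'assembled'.
(d) Not entailed — Noor repainted the ceiling, not the memo; the memo belongs to the dropping event.

(a)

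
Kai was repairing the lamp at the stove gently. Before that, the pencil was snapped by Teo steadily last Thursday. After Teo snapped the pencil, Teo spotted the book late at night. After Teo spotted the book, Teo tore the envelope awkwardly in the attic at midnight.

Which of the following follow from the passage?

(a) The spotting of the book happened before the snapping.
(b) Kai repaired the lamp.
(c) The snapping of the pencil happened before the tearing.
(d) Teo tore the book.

(a) Not entailed — the narrative places the snapping before the spotting, not after.
(b) Not entailed — 'was repairing' is progressive on an accomplishment; it does not entail the completed 'repaired'.
(c) Entailed — the narrative places the snapping before the tearing.
(d) Not entailed — Teo tore the envelope, not the book; the book belongs to the spotting event.

(c)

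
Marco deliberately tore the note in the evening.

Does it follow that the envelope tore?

Nothing is said about any envelope; only the note is affected.

no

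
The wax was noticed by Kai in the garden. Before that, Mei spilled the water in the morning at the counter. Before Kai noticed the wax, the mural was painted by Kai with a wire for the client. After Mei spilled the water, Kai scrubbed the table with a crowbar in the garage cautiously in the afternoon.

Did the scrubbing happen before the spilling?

no

The narrative orders the spilling before the scrubbing.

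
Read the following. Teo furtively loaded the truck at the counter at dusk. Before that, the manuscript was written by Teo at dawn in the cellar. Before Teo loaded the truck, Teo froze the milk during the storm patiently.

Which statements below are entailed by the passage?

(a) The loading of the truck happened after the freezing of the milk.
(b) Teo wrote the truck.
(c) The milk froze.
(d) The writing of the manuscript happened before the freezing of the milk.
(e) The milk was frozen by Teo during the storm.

(a), (c), (e)

(a) Entailed — the narrative places the freezing before the loading.
(b) Not entailed — Teo wrote the manuscript, not the truck; the truck belongs to the loading event.
(c) Entailed — 'Teo froze the milk' is causative; it entails the inchoative 'the milk froze'.
(d) Not entailed — the narrative doesn't order the writing relative to the freezing.
(e) Entailed — dropping 'patiently' leaves a sub-description the original still satisfies.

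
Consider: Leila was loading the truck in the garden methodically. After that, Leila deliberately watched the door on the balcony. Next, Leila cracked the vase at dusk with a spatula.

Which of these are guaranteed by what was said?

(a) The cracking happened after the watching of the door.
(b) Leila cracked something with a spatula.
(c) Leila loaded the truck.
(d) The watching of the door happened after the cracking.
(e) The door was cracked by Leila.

(a), (b)

(a) Entailed — the narrative places the watching before the cracking.
(b) Entailed — dropping 'at dusk' and generalizing the patient leaves a sub-description the original still satisfies.
(c) Not entailed — 'was loading' is progressive on an accomplishment; it does not entail the completed 'loaded'.
(d) Not entailed — the narrative places the watching before the cracking, not after.
(e) Not entailed — Leila cracked the vase, not the door; the door belongs to the watching event.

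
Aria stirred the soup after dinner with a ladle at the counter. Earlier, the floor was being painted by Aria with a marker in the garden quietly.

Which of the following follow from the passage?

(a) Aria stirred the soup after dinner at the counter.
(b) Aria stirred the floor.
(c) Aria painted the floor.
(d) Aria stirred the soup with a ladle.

(a), (d)

(a) Entailed — every conjunct here is already in the original stirring event.
(b) Not entailed — Aria stirred the soup, not the floor; the floor belongs to the painting event.
(c) Not entailed — 'was painting' is progressive on an accomplishment; it does not entail the completed 'painted'.
(d) Entailed — every conjunct here is already in the original stirring event.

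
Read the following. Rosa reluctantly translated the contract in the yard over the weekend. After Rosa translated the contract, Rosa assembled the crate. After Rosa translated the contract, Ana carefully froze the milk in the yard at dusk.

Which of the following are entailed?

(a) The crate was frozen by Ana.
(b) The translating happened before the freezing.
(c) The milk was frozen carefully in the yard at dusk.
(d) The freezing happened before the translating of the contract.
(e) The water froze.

(b), (c)

(a) Not entailed — Ana froze the milk, not the crate; the crate belongs to the assembling event.
(b) Entailed — the narrative places the translating before the freezing.
(c) Entailed — this follows by dropping conjuncts from the freezing event's description.
(d) Not entailed — the narrative places the translating before the freezing, not after.
(e) Not entailed — the milk is what froze, not the water.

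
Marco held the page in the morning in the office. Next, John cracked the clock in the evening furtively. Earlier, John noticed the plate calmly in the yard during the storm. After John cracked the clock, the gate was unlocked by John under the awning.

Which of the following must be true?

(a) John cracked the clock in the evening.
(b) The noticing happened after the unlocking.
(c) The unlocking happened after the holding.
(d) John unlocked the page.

(a) Entailed — the original entails any weakening of itself; this just drops 'furtively'.
(b) Not entailed — the narrative places the noticing before the unlocking, not after.
(c) Entailed — the narrative places the holding before the unlocking.
(d) Not entailed — John unlocked the gate, not the page; the page belongs to the holding event.

(a), (c)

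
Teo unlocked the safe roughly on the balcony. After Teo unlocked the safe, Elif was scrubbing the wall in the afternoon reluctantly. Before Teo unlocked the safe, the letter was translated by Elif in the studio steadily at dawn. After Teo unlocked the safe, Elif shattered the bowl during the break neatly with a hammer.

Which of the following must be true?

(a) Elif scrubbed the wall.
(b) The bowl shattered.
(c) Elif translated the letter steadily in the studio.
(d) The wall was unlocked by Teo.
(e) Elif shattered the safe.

(a), (b), (c)

(a) Entailed — 'scrub' is an activity; 'was scrubbing' entails that some scrubbing happened, so 'scrubbed' holds.
(b) Entailed — 'Elif shattered the bowl' is causative; it entails the inchoative 'the bowl shattered'.
(c) Entailed — the original entails any weakening of itself; this just drops 'at dawn'.
(d) Not entailed — Teo unlocked the safe, not the wall; the wall belongs to the scrubbing event.
(e) Not entailed — Elif shattered the bowl, not the safe; the safe belongs to the unlocking event.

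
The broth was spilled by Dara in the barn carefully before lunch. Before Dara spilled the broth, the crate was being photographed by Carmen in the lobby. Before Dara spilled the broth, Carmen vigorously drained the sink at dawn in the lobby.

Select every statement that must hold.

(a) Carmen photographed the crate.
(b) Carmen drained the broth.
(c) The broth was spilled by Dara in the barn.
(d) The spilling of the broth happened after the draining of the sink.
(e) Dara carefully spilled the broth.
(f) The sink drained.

(c), (d), (e), (f)

(a) Not entailed — 'was photographing' is progressive on an accomplishment; it does not entail the completed 'photographed'.
(b) Not entailed — Carmen drained the sink, not the broth; the broth belongs to the spilling event.
(c) Entailed — the original entails any weakening of itself; this just drops 'carefully', 'before lunch'.
(d) Entailed — the narrative places the draining before the spilling.
(e) Entailed — every conjunct here is already in the original spilling event.
(f) Entailed — 'Carmen drained the sink' is causative; it entails the inchoative 'the sink drained'.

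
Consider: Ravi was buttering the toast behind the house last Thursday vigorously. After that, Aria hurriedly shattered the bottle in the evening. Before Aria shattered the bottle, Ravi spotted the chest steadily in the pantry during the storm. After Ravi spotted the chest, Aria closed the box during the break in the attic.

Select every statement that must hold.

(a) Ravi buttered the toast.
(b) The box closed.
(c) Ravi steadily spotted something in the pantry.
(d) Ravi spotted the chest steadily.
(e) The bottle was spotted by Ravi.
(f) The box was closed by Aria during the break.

(a) Not entailed — 'was buttering' is progressive on an accomplishment; it does not entail the completed 'buttered'.
(b) Entailed — 'Aria closed the box' is causative; it entails the inchoative 'the box closed'.
(c) Entailed — dropping 'during the storm' and generalizing the patient leaves a sub-description the original still satisfies.
(d) Entailed — every conjunct here is already in the original spotting event.
(e) Not entailed — Ravi spotted the chest, not the bottle; the bottle belongs to the shattering event.
(f) Entailed — dropping 'in the attic' leaves a sub-description the original still satisfies.

(b), (c), (d), (f)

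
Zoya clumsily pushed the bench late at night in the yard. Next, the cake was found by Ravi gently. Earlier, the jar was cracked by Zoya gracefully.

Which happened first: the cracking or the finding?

the cracking

The connectives place the cracking before the finding.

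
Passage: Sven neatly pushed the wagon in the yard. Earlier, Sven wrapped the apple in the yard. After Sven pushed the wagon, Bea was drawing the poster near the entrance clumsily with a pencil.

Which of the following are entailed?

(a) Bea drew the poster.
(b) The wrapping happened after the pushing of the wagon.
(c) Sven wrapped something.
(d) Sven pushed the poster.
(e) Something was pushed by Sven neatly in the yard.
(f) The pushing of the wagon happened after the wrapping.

(a) Not entailed — 'was drawing' is progressive on an accomplishment; it does not entail the completed 'drew'.
(b) Not entailed — the narrative places the wrapping before the pushing, not after.
(c) Entailed — dropping 'in the yard' and generalizing the patient leaves a sub-description the original still satisfies.
(d) Not entailed — Sven pushed the wagon, not the poster; the poster belongs to the drawing event.
(e) Entailed — this follows by dropping conjuncts from the pushing event's description.
(f) Entailed — the narrative places the wrapping before the pushing.

(c), (e), (f)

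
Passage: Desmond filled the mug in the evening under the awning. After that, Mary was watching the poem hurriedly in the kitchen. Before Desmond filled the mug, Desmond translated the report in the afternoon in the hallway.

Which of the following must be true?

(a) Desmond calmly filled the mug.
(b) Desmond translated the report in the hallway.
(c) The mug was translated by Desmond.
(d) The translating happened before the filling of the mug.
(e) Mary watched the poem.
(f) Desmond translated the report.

(a) Not entailed — 'calmly' adds information not in the original event.
(b) Entailed — dropping 'in the afternoon' leaves a sub-description the original still satisfies.
(c) Not entailed — Desmond translated the report, not the mug; the mug belongs to the filling event.
(d) Entailed — the narrative places the translating before the filling.
(e) Entailed — 'watch' is an activity; 'was watching' entails that some watching happened, so 'watched' holds.
(f) Entailed — dropping 'in the hallway', 'in the afternoon' leaves a sub-description the original still satisfies.

(b), (d), (e), (f)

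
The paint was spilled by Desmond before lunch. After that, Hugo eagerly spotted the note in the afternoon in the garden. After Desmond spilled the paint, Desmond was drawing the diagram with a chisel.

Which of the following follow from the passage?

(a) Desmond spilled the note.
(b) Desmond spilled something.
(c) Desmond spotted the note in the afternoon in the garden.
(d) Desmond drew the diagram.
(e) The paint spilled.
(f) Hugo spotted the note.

(a) Not entailed — Desmond spilled the paint, not the note; the note belongs to the spotting event.
(b) Entailed — the original entails any weakening of itself; this just drops 'before lunch' and generalizes the patient.
(c) Not entailed — the passage has Hugo spotting the note, not Desmond.
(d) Not entailed — 'was drawing' is progressive on an accomplishment; it does not entail the completed 'drew'.
(e) Entailed — 'Desmond spilled the paint' is causative; it entails the inchoative 'the paint spilled'.
(f) Entailed — dropping 'eagerly', 'in the garden', 'in the afternoon' leaves a sub-description the original still satisfies.

(b), (e), (f)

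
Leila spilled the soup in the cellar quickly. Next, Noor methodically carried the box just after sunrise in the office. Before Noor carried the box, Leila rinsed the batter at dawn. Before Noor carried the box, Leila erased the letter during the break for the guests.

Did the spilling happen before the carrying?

yes

The narrative orders the spilling before the carrying.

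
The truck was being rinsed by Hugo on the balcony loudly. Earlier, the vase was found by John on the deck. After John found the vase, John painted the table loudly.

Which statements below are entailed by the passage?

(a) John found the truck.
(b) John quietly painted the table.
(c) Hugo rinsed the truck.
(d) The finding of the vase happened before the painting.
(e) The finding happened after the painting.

(a) Not entailed — John found the vase, not the truck; the truck belongs to the rinsing event.
(b) Not entailed — 'quietly' adds a manner not in (and inconsistent with) the original.
(c) Entailed — 'rinse' is an activity; 'was rinsing' entails that some rinsing happened, so 'rinsed' holds.
(d) Entailed — the narrative places the finding before the painting.
(e) Not entailed — the narrative places the finding before the painting, not after.

(c), (d)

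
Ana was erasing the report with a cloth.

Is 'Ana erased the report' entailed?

'was erasing' is progressive; for an accomplishment like 'erase the report', it doesn't entail completion.

no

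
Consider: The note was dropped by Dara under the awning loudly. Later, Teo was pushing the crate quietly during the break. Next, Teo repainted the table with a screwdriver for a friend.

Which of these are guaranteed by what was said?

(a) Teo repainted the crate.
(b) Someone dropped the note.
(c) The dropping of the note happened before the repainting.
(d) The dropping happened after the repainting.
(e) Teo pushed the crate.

(b), (c), (e)

(a) Not entailed — Teo repainted the table, not the crate; the crate belongs to the pushing event.
(b) Entailed — the original entails any weakening of itself; this just drops 'under the awning', 'loudly' and generalizes the agent.
(c) Entailed — the narrative places the dropping before the repainting.
(d) Not entailed — the narrative places the dropping before the repainting, not after.
(e) Entailed — 'push' is an activity; 'was pushing' entails that some pushing happened, so 'pushed' holds.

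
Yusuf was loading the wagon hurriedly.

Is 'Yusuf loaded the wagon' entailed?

'was loading' is progressive; for an accomplishment like 'load the wagon', it doesn't entail completion.

no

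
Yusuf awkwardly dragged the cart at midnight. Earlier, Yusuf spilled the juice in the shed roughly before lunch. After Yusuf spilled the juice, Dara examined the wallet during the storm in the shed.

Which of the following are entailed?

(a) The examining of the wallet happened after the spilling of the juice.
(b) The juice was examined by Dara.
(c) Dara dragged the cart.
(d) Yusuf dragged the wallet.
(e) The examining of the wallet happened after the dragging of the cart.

(a)

(a) Entailed — the narrative places the spilling before the examining.
(b) Not entailed — Dara examined the wallet, not the juice; the juice belongs to the spilling event.
(c) Not entailed — the passage has Yusuf dragging the cart, not Dara.
(d) Not entailed — Yusuf dragged the cart, not the wallet; the wallet belongs to the examining event.
(e) Not entailed — the narrative doesn't order the dragging relative to the examining.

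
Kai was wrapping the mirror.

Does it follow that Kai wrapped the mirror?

no

'was wrapping' is progressive; for an accomplishment like 'wrap the mirror', it doesn't entail completion.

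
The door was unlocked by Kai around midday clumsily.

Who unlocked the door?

'Kai' marks the agent of the unlocking event.

Kai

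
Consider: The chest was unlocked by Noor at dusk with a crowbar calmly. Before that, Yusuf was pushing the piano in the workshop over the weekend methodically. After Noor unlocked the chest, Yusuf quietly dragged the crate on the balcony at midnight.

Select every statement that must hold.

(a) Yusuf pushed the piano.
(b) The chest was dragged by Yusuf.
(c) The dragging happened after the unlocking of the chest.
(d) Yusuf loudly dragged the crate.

(a) Entailed — 'push' is an activity; 'was pushing' entails that some pushing happened, so 'pushed' holds.
(b) Not entailed — Yusuf dragged the crate, not the chest; the chest belongs to the unlocking event.
(c) Entailed — the narrative places the unlocking before the dragging.
(d) Not entailed — 'loudly' adds a manner not in (and inconsistent with) the original.

(a), (c)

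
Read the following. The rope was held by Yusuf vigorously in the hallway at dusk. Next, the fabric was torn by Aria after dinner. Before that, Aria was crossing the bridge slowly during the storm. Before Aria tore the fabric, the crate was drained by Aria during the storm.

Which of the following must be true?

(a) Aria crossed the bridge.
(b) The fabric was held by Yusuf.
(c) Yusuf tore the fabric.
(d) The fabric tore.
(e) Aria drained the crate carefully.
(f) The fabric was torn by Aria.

(a) Not entailed — 'was crossing' is progressive on an accomplishment; it does not entail the completed 'crossed'.
(b) Not entailed — Yusuf held the rope, not the fabric; the fabric belongs to the tearing event.
(c) Not entailed — the passage has Aria tearing the fabric, not Yusuf.
(d) Entailed — 'Aria tore the fabric' is causative; it entails the inchoative 'the fabric tore'.
(e) Not entailed — 'carefully' adds information not in the original event.
(f) Entailed — every conjunct here is already in the original tearing event.

(d), (f)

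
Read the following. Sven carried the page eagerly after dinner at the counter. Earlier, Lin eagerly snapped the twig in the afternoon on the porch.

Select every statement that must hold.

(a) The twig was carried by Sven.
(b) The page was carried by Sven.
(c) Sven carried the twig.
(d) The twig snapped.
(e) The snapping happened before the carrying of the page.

(b), (d), (e)

(a) Not entailed — Sven carried the page, not the twig; the twig belongs to the snapping event.
(b) Entailed — every conjunct here is already in the original carrying event.
(c) Not entailed — Sven carried the page, not the twig; the twig belongs to the snapping event.
(d) Entailed — 'Lin snapped the twig' is causative; it entails the inchoative 'the twig snapped'.
(e) Entailed — the narrative places the snapping before the carrying.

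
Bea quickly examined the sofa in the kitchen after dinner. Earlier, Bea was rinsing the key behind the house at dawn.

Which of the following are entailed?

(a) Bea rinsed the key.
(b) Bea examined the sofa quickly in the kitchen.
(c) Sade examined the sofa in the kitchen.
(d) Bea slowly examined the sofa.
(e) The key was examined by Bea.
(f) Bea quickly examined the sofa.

(a) Entailed — 'rinse' is an activity; 'was rinsing' entails that some rinsing happened, so 'rinsed' holds.
(b) Entailed — every conjunct here is already in the original examining event.
(c) Not entailed — the passage has Bea examining the sofa, not Sade.
(d) Not entailed — 'slowly' adds a manner not in (and inconsistent with) the original.
(e) Not entailed — Bea examined the sofa, not the key; the key belongs to the rinsing event.
(f) Entailed — dropping 'in the kitchen', 'after dinner' leaves a sub-description the original still satisfies.

(a), (b), (f)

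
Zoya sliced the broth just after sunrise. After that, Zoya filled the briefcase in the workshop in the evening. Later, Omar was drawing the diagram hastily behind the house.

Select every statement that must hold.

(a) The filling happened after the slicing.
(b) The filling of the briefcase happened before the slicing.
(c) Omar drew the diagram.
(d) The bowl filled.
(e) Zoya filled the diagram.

(a) Entailed — the narrative places the slicing before the filling.
(b) Not entailed — the narrative places the slicing before the filling, not after.
(c) Not entailed — 'was drawing' is progressive on an accomplishment; it does not entail the completed 'drew'.
(d) Not entailed — the briefcase is what filled, not the bowl.
(e) Not entailed — Zoya filled the briefcase, not the diagram; the diagram belongs to the drawing event.

(a)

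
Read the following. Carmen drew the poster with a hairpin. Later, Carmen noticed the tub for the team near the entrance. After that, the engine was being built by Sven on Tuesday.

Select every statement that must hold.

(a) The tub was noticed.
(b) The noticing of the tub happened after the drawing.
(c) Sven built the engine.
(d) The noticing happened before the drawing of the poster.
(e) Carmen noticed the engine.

(a) Entailed — every conjunct here is already in the original noticing event.
(b) Entailed — the narrative places the drawing before the noticing.
(c) Not entailed — 'was building' is progressive on an accomplishment; it does not entail the completed 'built'.
(d) Not entailed — the narrative places the drawing before the noticing, not after.
(e) Not entailed — Carmen noticed the tub, not the engine; the engine belongs to the building event.

(a), (b)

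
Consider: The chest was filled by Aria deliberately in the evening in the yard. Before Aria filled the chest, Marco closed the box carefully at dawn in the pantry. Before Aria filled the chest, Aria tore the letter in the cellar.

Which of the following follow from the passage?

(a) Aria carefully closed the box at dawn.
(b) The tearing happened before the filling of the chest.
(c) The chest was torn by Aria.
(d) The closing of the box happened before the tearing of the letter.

(b)

(a) Not entailed — the passage has Marco closing the box, not Aria.
(b) Entailed — the narrative places the tearing before the filling.
(c) Not entailed — Aria tore the letter, not the chest; the chest belongs to the filling event.
(d) Not entailed — the narrative doesn't order the closing relative to the tearing.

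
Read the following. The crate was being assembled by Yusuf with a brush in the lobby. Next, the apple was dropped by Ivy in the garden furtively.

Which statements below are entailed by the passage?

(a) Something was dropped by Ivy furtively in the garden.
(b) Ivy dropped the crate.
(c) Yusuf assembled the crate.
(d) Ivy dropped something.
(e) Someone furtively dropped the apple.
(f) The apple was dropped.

(a) Entailed — generalizing the patient leaves a sub-description the original still satisfies.
(b) Not entailed — Ivy dropped the apple, not the crate; the crate belongs to the assembling event.
(c) Not entailed — 'was assembling' is progressive on an accomplishment; it does not entail the completed 'assembled'.
(d) Entailed — the original entails any weakening of itself; this just drops 'furtively', 'in the garden' and generalizes the patient.
(e) Entailed — the original entails any weakening of itself; this just drops 'in the garden' and generalizes the agent.
(f) Entailed — every conjunct here is already in the original dropping event.

(a), (d), (e), (f)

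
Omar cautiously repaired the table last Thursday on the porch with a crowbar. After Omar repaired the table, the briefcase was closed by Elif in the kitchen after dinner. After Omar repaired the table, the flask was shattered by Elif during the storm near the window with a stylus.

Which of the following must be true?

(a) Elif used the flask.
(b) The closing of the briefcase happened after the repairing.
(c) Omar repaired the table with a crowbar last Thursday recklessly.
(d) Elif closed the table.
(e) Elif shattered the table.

(a) Not entailed — the flask is the patient, not an instrument — Elif used a stylus.
(b) Entailed — the narrative places the repairing before the closing.
(c) Not entailed — 'recklessly' adds a manner not in (and inconsistent with) the original.
(d) Not entailed — Elif closed the briefcase, not the table; the table belongs to the repairing event.
(e) Not entailed — Elif shattered the flask, not the table; the table belongs to the repairing event.

(b)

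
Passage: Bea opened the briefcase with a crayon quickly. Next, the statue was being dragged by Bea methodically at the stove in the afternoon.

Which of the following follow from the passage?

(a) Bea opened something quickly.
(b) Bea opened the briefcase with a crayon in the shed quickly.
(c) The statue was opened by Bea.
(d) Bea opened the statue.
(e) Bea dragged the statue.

(a) Entailed — every conjunct here is already in the original opening event.
(b) Not entailed — 'in the shed' adds information not in the original event.
(c) Not entailed — Bea opened the briefcase, not the statue; the statue belongs to the dragging event.
(d) Not entailed — Bea opened the briefcase, not the statue; the statue belongs to the dragging event.
(e) Entailed — 'drag' is an activity; 'was dragging' entails that some dragging happened, so 'dragged' holds.

(a), (e)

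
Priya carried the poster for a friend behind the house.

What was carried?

the poster

'the poster' marks the patient of the carrying event.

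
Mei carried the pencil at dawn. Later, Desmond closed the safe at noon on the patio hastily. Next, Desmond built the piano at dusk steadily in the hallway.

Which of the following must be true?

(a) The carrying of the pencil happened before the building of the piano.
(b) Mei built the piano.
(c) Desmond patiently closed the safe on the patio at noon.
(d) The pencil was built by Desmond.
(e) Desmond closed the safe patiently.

(a)

(a) Entailed — the narrative places the carrying before the building.
(b) Not entailed — the passage has Desmond building the piano, not Mei.
(c) Not entailed — 'patiently' adds a manner not in (and inconsistent with) the original.
(d) Not entailed — Desmond built the piano, not the pencil; the pencil belongs to the carrying event.
(e) Not entailed — 'patiently' adds a manner not in (and inconsistent with) the original.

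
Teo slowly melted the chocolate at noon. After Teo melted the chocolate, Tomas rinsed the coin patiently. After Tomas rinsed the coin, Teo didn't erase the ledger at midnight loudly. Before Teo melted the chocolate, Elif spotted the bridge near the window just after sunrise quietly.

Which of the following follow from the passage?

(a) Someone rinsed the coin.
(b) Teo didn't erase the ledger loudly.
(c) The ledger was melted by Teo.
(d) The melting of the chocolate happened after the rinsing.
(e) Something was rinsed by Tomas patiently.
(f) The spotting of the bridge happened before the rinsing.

(a) Entailed — dropping 'patiently' and generalizing the agent leaves a sub-description the original still satisfies.
(b) Not entailed — dropping 'at midnight' under negation is not valid — the original leaves open that Teo erased the ledger some other way.
(c) Not entailed — Teo melted the chocolate, not the ledger; the ledger belongs to the erasing event.
(d) Not entailed — the narrative places the melting before the rinsing, not after.
(e) Entailed — generalizing the patient leaves a sub-description the original still satisfies.
(f) Entailed — the narrative places the spotting before the rinsing.

(a), (e), (f)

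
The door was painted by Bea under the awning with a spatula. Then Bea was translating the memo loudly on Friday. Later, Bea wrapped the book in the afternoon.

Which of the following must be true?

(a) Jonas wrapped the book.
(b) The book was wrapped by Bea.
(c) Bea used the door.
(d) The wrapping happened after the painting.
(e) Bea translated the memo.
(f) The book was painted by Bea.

(a) Not entailed — the passage has Bea wrapping the book, not Jonas.
(b) Entailed — dropping 'in the afternoon' leaves a sub-description the original still satisfies.
(c) Not entailed — the door is the patient, not an instrument — Bea used a spatula.
(d) Entailed — the narrative places the painting before the wrapping.
(e) Not entailed — 'was translating' is progressive on an accomplishment; it does not entail the completed 'translated'.
(f) Not entailed — Bea painted the door, not the book; the book belongs to the wrapping event.

(b), (d)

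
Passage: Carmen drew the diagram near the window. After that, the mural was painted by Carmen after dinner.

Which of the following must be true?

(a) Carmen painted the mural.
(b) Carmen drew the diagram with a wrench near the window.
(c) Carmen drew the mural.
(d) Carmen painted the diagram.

(a) Entailed — dropping 'after dinner' leaves a sub-description the original still satisfies.
(b) Not entailed — 'with a wrench' adds information not in the original event.
(c) Not entailed — Carmen drew the diagram, not the mural; the mural belongs to the painting event.
(d) Not entailed — Carmen painted the mural, not the diagram; the diagram belongs to the drawing event.

(a)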